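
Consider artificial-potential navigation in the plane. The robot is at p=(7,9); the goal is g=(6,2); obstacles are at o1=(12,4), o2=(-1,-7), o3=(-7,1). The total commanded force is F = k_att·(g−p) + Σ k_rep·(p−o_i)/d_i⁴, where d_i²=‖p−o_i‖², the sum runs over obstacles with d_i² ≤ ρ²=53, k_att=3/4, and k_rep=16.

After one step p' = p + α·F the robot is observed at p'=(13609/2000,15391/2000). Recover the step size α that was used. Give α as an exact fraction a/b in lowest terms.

α = 1/4

F_att = 3/4·(g−p) = 3/4·(-1,-7) = (-0.7500,-5.2500)
o1: d²=50 ≤ ρ²=53; F_rep = 16·(-5,5)/50² = (-0.0320,0.0320)
o2: d²=320 > ρ²=53 → inactive
o3: d²=260 > ρ²=53 → inactive
F = F_att + ΣF_rep = (-0.7820,-5.2180)
Δp = p'−p = (-0.1955,-1.3045); α = Δx/Fx = (-391/2000) / (-391/500) = 1/4
check: Δy/Fy = (-2609/2000) / (-2609/500) = 1/4 ✓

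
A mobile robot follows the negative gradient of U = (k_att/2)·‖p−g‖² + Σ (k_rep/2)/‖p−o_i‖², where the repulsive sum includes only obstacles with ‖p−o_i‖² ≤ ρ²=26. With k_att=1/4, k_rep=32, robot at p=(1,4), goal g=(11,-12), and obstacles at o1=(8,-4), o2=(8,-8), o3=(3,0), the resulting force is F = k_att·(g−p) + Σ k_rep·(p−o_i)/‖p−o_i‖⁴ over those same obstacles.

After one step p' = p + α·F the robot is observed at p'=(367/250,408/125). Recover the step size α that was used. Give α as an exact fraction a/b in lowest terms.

F_att = 1/4·(g−p) = 1/4·(10,-16) = (2.5000,-4.0000)
o1: d²=113 > ρ²=26 → inactive
o2: d²=193 > ρ²=26 → inactive
o3: d²=20 ≤ ρ²=26; F_rep = 32·(-2,4)/20² = (-0.1600,0.3200)
F = F_att + ΣF_rep = (2.3400,-3.6800)
Δp = p'−p = (0.4680,-0.7360); α = Δx/Fx = (117/250) / (117/50) = 1/5
check: Δy/Fy = (-92/125) / (-92/25) = 1/5 ✓

α = 1/5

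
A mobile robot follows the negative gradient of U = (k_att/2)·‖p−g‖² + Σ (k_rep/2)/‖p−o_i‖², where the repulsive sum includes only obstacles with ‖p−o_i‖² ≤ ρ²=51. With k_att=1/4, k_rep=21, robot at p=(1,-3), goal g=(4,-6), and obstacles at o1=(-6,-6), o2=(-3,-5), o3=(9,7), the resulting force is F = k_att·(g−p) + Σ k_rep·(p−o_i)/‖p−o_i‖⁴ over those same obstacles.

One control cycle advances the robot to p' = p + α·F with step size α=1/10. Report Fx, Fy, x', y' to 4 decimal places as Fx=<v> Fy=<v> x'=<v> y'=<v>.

F_att = 1/4·(g−p) = 1/4·(3,-3) = (0.7500,-0.7500)
o1: d²=58 > ρ²=51 → inactive
o2: d²=20 ≤ ρ²=51; F_rep = 21·(4,2)/20² = (0.2100,0.1050)
o3: d²=164 > ρ²=51 → inactive
F = F_att + ΣF_rep = (0.9600,-0.6450)
p' = p + 1/10·F = (1.0960,-3.0645)

Fx=0.9600 Fy=-0.6450 x'=1.0960 y'=-3.0645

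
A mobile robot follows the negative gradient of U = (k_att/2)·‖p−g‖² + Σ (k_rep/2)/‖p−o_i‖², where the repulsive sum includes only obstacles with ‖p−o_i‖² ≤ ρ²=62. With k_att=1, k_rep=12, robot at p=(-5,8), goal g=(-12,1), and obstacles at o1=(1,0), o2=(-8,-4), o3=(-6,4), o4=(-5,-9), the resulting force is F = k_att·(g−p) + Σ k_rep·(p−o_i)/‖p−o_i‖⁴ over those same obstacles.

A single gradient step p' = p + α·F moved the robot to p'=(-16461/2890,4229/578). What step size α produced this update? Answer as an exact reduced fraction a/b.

F_att = 1·(g−p) = 1·(-7,-7) = (-7.0000,-7.0000)
o1: d²=100 > ρ²=62 → inactive
o2: d²=153 > ρ²=62 → inactive
o3: d²=17 ≤ ρ²=62; F_rep = 12·(1,4)/17² = (0.0415,0.1661)
o4: d²=289 > ρ²=62 → inactive
F = F_att + ΣF_rep = (-6.9585,-6.8339)
Δp = p'−p = (-0.6958,-0.6834); α = Δx/Fx = (-2011/2890) / (-2011/289) = 1/10
check: Δy/Fy = (-395/578) / (-1975/289) = 1/10 ✓

α = 1/10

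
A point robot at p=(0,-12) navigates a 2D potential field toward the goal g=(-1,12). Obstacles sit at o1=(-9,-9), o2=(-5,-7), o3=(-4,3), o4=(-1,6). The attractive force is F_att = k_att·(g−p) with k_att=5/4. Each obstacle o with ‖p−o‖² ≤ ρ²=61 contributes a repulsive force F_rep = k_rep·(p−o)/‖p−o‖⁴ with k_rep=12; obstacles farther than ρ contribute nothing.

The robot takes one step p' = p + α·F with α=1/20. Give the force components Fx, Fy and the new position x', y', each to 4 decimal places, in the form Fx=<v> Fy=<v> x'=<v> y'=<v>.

Fx=-1.2260 Fy=29.9760 x'=-0.0613 y'=-10.5012

F_att = 5/4·(g−p) = 5/4·(-1,24) = (-1.2500,30.0000)
o1: d²=90 > ρ²=61 → inactive
o2: d²=50 ≤ ρ²=61; F_rep = 12·(5,-5)/50² = (0.0240,-0.0240)
o3: d²=241 > ρ²=61 → inactive
o4: d²=325 > ρ²=61 → inactive
F = F_att + ΣF_rep = (-1.2260,29.9760)
p' = p + 1/20·F = (-0.0613,-10.5012)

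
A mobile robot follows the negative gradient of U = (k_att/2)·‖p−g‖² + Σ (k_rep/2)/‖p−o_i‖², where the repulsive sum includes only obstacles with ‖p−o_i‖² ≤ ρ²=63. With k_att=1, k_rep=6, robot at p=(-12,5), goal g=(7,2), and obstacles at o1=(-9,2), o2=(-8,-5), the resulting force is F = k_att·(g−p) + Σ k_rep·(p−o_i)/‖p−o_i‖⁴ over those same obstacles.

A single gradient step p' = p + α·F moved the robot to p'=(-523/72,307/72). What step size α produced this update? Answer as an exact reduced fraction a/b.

α = 1/4

F_att = 1·(g−p) = 1·(19,-3) = (19.0000,-3.0000)
o1: d²=18 ≤ ρ²=63; F_rep = 6·(-3,3)/18² = (-0.0556,0.0556)
o2: d²=116 > ρ²=63 → inactive
F = F_att + ΣF_rep = (18.9444,-2.9444)
Δp = p'−p = (4.7361,-0.7361); α = Δx/Fx = (341/72) / (341/18) = 1/4
check: Δy/Fy = (-53/72) / (-53/18) = 1/4 ✓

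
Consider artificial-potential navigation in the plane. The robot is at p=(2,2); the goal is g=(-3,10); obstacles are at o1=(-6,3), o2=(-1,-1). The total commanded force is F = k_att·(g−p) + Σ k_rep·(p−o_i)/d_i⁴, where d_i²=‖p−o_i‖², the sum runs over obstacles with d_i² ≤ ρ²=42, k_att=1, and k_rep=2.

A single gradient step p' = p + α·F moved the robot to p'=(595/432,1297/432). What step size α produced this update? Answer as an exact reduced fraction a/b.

F_att = 1·(g−p) = 1·(-5,8) = (-5.0000,8.0000)
o1: d²=65 > ρ²=42 → inactive
o2: d²=18 ≤ ρ²=42; F_rep = 2·(3,3)/18² = (0.0185,0.0185)
F = F_att + ΣF_rep = (-4.9815,8.0185)
Δp = p'−p = (-0.6227,1.0023); α = Δx/Fx = (-269/432) / (-269/54) = 1/8
check: Δy/Fy = (433/432) / (433/54) = 1/8 ✓

α = 1/8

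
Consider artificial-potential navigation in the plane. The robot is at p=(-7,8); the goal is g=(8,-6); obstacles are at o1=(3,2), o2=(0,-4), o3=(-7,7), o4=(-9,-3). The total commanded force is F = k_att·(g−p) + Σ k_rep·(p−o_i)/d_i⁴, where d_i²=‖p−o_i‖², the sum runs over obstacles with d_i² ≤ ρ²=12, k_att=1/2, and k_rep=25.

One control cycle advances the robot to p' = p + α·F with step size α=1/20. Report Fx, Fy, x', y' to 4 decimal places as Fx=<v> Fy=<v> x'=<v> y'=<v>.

Fx=7.5000 Fy=18.0000 x'=-6.6250 y'=8.9000

F_att = 1/2·(g−p) = 1/2·(15,-14) = (7.5000,-7.0000)
o1: d²=136 > ρ²=12 → inactive
o2: d²=193 > ρ²=12 → inactive
o3: d²=1 ≤ ρ²=12; F_rep = 25·(0,1)/1² = (0.0000,25.0000)
o4: d²=125 > ρ²=12 → inactive
F = F_att + ΣF_rep = (7.5000,18.0000)
p' = p + 1/20·F = (-6.6250,8.9000)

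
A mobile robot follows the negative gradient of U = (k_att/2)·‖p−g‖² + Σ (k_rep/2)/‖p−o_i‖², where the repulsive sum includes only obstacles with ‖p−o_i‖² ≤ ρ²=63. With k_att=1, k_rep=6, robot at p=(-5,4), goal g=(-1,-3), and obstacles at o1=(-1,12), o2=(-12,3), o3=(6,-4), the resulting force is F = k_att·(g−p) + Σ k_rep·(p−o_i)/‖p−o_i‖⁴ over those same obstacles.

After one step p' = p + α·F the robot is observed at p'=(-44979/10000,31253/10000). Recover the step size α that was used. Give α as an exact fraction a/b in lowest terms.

α = 1/8

F_att = 1·(g−p) = 1·(4,-7) = (4.0000,-7.0000)
o1: d²=80 > ρ²=63 → inactive
o2: d²=50 ≤ ρ²=63; F_rep = 6·(7,1)/50² = (0.0168,0.0024)
o3: d²=185 > ρ²=63 → inactive
F = F_att + ΣF_rep = (4.0168,-6.9976)
Δp = p'−p = (0.5021,-0.8747); α = Δx/Fx = (5021/10000) / (5021/1250) = 1/8
check: Δy/Fy = (-8747/10000) / (-8747/1250) = 1/8 ✓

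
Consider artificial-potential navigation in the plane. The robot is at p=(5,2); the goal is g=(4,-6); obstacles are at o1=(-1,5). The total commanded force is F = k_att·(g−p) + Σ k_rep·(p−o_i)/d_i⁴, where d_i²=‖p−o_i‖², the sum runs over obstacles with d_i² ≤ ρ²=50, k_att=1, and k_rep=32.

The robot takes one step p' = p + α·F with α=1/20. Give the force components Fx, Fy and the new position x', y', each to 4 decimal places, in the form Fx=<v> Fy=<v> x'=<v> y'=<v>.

Fx=-0.9052 Fy=-8.0474 x'=4.9547 y'=1.5976

F_att = 1·(g−p) = 1·(-1,-8) = (-1.0000,-8.0000)
o1: d²=45 ≤ ρ²=50; F_rep = 32·(6,-3)/45² = (0.0948,-0.0474)
F = F_att + ΣF_rep = (-0.9052,-8.0474)
p' = p + 1/20·F = (4.9547,1.5976)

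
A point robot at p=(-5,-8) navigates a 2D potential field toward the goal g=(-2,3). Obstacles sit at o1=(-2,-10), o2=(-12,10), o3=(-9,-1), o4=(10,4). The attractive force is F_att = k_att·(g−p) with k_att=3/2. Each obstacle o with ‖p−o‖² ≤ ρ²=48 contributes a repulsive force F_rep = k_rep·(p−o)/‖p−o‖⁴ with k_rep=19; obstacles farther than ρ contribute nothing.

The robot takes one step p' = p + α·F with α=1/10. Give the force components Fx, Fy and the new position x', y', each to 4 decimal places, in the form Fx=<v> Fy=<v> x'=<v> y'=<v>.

F_att = 3/2·(g−p) = 3/2·(3,11) = (4.5000,16.5000)
o1: d²=13 ≤ ρ²=48; F_rep = 19·(-3,2)/13² = (-0.3373,0.2249)
o2: d²=373 > ρ²=48 → inactive
o3: d²=65 > ρ²=48 → inactive
o4: d²=369 > ρ²=48 → inactive
F = F_att + ΣF_rep = (4.1627,16.7249)
p' = p + 1/10·F = (-4.5837,-6.3275)

Fx=4.1627 Fy=16.7249 x'=-4.5837 y'=-6.3275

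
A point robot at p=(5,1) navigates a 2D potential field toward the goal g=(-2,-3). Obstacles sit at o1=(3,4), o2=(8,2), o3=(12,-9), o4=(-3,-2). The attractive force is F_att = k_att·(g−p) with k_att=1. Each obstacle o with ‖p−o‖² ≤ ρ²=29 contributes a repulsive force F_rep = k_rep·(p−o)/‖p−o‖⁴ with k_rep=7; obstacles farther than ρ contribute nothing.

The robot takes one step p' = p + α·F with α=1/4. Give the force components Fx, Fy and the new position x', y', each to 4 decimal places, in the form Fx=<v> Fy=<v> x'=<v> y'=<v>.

F_att = 1·(g−p) = 1·(-7,-4) = (-7.0000,-4.0000)
o1: d²=13 ≤ ρ²=29; F_rep = 7·(2,-3)/13² = (0.0828,-0.1243)
o2: d²=10 ≤ ρ²=29; F_rep = 7·(-3,-1)/10² = (-0.2100,-0.0700)
o3: d²=149 > ρ²=29 → inactive
o4: d²=73 > ρ²=29 → inactive
F = F_att + ΣF_rep = (-7.1272,-4.1943)
p' = p + 1/4·F = (3.2182,-0.0486)

Fx=-7.1272 Fy=-4.1943 x'=3.2182 y'=-0.0486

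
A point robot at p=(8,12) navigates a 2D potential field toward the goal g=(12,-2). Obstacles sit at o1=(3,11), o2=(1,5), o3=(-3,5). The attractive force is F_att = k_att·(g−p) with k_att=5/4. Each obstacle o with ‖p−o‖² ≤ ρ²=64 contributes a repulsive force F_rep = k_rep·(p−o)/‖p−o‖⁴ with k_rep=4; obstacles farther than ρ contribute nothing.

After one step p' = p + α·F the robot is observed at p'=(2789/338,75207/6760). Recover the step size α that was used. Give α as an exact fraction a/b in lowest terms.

F_att = 5/4·(g−p) = 5/4·(4,-14) = (5.0000,-17.5000)
o1: d²=26 ≤ ρ²=64; F_rep = 4·(5,1)/26² = (0.0296,0.0059)
o2: d²=98 > ρ²=64 → inactive
o3: d²=170 > ρ²=64 → inactive
F = F_att + ΣF_rep = (5.0296,-17.4941)
Δp = p'−p = (0.2515,-0.8747); α = Δx/Fx = (85/338) / (850/169) = 1/20
check: Δy/Fy = (-5913/6760) / (-5913/338) = 1/20 ✓

α = 1/20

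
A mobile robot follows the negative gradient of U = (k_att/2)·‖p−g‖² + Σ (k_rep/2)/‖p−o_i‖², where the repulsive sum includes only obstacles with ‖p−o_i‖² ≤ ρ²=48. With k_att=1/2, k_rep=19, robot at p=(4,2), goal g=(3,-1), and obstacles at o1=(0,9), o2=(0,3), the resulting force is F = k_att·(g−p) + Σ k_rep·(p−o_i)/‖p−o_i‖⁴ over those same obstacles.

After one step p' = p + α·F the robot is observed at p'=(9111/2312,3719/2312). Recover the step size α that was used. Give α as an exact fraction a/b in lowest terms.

F_att = 1/2·(g−p) = 1/2·(-1,-3) = (-0.5000,-1.5000)
o1: d²=65 > ρ²=48 → inactive
o2: d²=17 ≤ ρ²=48; F_rep = 19·(4,-1)/17² = (0.2630,-0.0657)
F = F_att + ΣF_rep = (-0.2370,-1.5657)
Δp = p'−p = (-0.0593,-0.3914); α = Δx/Fx = (-137/2312) / (-137/578) = 1/4
check: Δy/Fy = (-905/2312) / (-905/578) = 1/4 ✓

α = 1/4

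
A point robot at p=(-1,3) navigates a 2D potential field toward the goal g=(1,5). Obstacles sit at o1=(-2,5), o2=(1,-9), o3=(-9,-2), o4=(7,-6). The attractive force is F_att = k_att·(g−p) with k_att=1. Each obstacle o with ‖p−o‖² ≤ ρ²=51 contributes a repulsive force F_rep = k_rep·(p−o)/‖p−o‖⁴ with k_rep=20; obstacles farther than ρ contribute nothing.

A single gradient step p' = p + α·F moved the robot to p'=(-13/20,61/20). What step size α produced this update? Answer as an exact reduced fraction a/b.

F_att = 1·(g−p) = 1·(2,2) = (2.0000,2.0000)
o1: d²=5 ≤ ρ²=51; F_rep = 20·(1,-2)/5² = (0.8000,-1.6000)
o2: d²=148 > ρ²=51 → inactive
o3: d²=89 > ρ²=51 → inactive
o4: d²=145 > ρ²=51 → inactive
F = F_att + ΣF_rep = (2.8000,0.4000)
Δp = p'−p = (0.3500,0.0500); α = Δx/Fx = (7/20) / (14/5) = 1/8
check: Δy/Fy = (1/20) / (2/5) = 1/8 ✓

α = 1/8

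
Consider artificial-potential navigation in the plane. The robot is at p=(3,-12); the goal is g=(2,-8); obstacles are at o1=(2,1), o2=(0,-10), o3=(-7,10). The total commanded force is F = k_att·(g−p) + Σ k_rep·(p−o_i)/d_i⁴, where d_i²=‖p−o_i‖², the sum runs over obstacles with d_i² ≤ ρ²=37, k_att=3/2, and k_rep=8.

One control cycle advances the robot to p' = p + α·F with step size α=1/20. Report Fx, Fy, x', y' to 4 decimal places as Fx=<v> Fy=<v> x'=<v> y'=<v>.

F_att = 3/2·(g−p) = 3/2·(-1,4) = (-1.5000,6.0000)
o1: d²=170 > ρ²=37 → inactive
o2: d²=13 ≤ ρ²=37; F_rep = 8·(3,-2)/13² = (0.1420,-0.0947)
o3: d²=584 > ρ²=37 → inactive
F = F_att + ΣF_rep = (-1.3580,5.9053)
p' = p + 1/20·F = (2.9321,-11.7047)

Fx=-1.3580 Fy=5.9053 x'=2.9321 y'=-11.7047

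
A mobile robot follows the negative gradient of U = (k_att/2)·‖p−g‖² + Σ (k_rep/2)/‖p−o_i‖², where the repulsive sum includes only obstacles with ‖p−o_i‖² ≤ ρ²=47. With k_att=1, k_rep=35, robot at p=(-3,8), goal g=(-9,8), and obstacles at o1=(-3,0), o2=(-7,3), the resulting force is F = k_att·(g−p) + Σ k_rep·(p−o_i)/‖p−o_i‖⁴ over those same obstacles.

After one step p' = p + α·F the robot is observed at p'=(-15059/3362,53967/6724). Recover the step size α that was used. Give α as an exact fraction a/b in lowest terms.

α = 1/4

F_att = 1·(g−p) = 1·(-6,0) = (-6.0000,0.0000)
o1: d²=64 > ρ²=47 → inactive
o2: d²=41 ≤ ρ²=47; F_rep = 35·(4,5)/41² = (0.0833,0.1041)
F = F_att + ΣF_rep = (-5.9167,0.1041)
Δp = p'−p = (-1.4792,0.0260); α = Δx/Fx = (-4973/3362) / (-9946/1681) = 1/4
check: Δy/Fy = (175/6724) / (175/1681) = 1/4 ✓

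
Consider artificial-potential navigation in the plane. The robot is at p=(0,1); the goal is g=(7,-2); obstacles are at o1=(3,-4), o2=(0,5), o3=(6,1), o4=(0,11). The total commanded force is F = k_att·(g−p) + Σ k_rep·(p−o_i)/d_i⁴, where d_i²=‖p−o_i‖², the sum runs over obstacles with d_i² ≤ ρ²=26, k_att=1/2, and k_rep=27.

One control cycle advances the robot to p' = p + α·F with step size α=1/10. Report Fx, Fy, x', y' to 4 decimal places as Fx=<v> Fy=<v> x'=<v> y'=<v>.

F_att = 1/2·(g−p) = 1/2·(7,-3) = (3.5000,-1.5000)
o1: d²=34 > ρ²=26 → inactive
o2: d²=16 ≤ ρ²=26; F_rep = 27·(0,-4)/16² = (0.0000,-0.4219)
o3: d²=36 > ρ²=26 → inactive
o4: d²=100 > ρ²=26 → inactive
F = F_att + ΣF_rep = (3.5000,-1.9219)
p' = p + 1/10·F = (0.3500,0.8078)

Fx=3.5000 Fy=-1.9219 x'=0.3500 y'=0.8078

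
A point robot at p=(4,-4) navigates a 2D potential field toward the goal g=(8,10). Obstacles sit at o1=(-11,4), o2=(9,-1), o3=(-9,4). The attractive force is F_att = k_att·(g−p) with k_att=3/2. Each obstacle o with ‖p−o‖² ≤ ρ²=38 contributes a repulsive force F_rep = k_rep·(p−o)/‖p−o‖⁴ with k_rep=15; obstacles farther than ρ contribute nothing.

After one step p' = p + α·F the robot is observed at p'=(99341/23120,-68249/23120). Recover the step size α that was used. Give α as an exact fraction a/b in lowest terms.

F_att = 3/2·(g−p) = 3/2·(4,14) = (6.0000,21.0000)
o1: d²=289 > ρ²=38 → inactive
o2: d²=34 ≤ ρ²=38; F_rep = 15·(-5,-3)/34² = (-0.0649,-0.0389)
o3: d²=233 > ρ²=38 → inactive
F = F_att + ΣF_rep = (5.9351,20.9611)
Δp = p'−p = (0.2968,1.0481); α = Δx/Fx = (6861/23120) / (6861/1156) = 1/20
check: Δy/Fy = (24231/23120) / (24231/1156) = 1/20 ✓

α = 1/20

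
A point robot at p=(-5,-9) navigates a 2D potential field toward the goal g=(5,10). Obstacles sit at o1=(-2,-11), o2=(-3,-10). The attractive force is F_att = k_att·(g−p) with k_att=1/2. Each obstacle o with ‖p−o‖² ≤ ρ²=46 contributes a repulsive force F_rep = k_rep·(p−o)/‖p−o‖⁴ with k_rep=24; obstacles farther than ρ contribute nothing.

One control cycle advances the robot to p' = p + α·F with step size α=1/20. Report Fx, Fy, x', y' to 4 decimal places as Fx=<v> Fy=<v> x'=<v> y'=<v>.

Fx=2.6540 Fy=10.7440 x'=-4.8673 y'=-8.4628

F_att = 1/2·(g−p) = 1/2·(10,19) = (5.0000,9.5000)
o1: d²=13 ≤ ρ²=46; F_rep = 24·(-3,2)/13² = (-0.4260,0.2840)
o2: d²=5 ≤ ρ²=46; F_rep = 24·(-2,1)/5² = (-1.9200,0.9600)
F = F_att + ΣF_rep = (2.6540,10.7440)
p' = p + 1/20·F = (-4.8673,-8.4628)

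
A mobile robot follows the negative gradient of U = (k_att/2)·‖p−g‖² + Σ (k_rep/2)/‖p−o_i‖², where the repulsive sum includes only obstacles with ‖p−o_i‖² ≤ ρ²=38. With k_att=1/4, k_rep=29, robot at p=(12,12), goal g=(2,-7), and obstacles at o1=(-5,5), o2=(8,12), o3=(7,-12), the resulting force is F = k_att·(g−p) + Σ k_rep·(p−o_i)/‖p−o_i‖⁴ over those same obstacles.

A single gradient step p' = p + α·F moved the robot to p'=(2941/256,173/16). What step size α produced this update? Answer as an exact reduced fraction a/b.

F_att = 1/4·(g−p) = 1/4·(-10,-19) = (-2.5000,-4.7500)
o1: d²=338 > ρ²=38 → inactive
o2: d²=16 ≤ ρ²=38; F_rep = 29·(4,0)/16² = (0.4531,0.0000)
o3: d²=601 > ρ²=38 → inactive
F = F_att + ΣF_rep = (-2.0469,-4.7500)
Δp = p'−p = (-0.5117,-1.1875); α = Δx/Fx = (-131/256) / (-131/64) = 1/4
check: Δy/Fy = (-19/16) / (-19/4) = 1/4 ✓

α = 1/4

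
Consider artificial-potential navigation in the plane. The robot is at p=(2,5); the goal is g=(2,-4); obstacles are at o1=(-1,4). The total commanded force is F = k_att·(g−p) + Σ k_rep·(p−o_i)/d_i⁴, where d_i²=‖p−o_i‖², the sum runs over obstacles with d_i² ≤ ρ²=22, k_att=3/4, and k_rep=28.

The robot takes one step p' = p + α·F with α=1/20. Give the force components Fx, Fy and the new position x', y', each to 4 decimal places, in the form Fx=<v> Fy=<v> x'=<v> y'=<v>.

Fx=0.8400 Fy=-6.4700 x'=2.0420 y'=4.6765

F_att = 3/4·(g−p) = 3/4·(0,-9) = (0.0000,-6.7500)
o1: d²=10 ≤ ρ²=22; F_rep = 28·(3,1)/10² = (0.8400,0.2800)
F = F_att + ΣF_rep = (0.8400,-6.4700)
p' = p + 1/20·F = (2.0420,4.6765)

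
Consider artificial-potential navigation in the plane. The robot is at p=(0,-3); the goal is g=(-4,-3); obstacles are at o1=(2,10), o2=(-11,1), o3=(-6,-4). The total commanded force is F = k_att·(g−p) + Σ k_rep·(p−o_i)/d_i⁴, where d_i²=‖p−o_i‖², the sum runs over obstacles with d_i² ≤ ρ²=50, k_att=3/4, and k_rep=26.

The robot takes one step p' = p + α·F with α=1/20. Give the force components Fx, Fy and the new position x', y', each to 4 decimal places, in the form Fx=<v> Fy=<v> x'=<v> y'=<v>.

F_att = 3/4·(g−p) = 3/4·(-4,0) = (-3.0000,0.0000)
o1: d²=173 > ρ²=50 → inactive
o2: d²=137 > ρ²=50 → inactive
o3: d²=37 ≤ ρ²=50; F_rep = 26·(6,1)/37² = (0.1140,0.0190)
F = F_att + ΣF_rep = (-2.8860,0.0190)
p' = p + 1/20·F = (-0.1443,-2.9991)

Fx=-2.8860 Fy=0.0190 x'=-0.1443 y'=-2.9991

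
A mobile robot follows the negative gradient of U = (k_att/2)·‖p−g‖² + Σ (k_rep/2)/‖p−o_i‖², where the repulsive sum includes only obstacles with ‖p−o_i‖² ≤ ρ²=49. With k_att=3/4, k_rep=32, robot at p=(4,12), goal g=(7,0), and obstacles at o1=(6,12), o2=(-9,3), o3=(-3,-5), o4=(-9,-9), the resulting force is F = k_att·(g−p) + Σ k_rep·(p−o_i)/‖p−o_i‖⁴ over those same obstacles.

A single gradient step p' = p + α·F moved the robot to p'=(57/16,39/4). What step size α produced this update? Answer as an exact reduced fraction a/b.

α = 1/4

F_att = 3/4·(g−p) = 3/4·(3,-12) = (2.2500,-9.0000)
o1: d²=4 ≤ ρ²=49; F_rep = 32·(-2,0)/4² = (-4.0000,0.0000)
o2: d²=250 > ρ²=49 → inactive
o3: d²=338 > ρ²=49 → inactive
o4: d²=610 > ρ²=49 → inactive
F = F_att + ΣF_rep = (-1.7500,-9.0000)
Δp = p'−p = (-0.4375,-2.2500); α = Δx/Fx = (-7/16) / (-7/4) = 1/4
check: Δy/Fy = (-9/4) / (-9) = 1/4 ✓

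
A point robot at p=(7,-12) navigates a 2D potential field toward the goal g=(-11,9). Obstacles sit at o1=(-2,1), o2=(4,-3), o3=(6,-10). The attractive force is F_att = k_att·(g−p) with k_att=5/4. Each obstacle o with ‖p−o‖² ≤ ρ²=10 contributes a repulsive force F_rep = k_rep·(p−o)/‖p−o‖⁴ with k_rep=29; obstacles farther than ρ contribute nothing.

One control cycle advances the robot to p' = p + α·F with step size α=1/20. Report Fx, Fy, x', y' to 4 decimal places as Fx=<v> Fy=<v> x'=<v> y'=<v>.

F_att = 5/4·(g−p) = 5/4·(-18,21) = (-22.5000,26.2500)
o1: d²=250 > ρ²=10 → inactive
o2: d²=90 > ρ²=10 → inactive
o3: d²=5 ≤ ρ²=10; F_rep = 29·(1,-2)/5² = (1.1600,-2.3200)
F = F_att + ΣF_rep = (-21.3400,23.9300)
p' = p + 1/20·F = (5.9330,-10.8035)

Fx=-21.3400 Fy=23.9300 x'=5.9330 y'=-10.8035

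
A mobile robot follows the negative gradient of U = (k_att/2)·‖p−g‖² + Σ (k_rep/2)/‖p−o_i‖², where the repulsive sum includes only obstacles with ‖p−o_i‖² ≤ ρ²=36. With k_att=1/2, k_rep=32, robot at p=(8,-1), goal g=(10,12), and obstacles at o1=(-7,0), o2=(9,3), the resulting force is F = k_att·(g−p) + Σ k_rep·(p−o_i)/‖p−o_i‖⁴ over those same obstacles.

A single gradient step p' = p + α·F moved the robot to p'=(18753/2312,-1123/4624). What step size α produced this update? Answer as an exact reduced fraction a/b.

α = 1/8

F_att = 1/2·(g−p) = 1/2·(2,13) = (1.0000,6.5000)
o1: d²=226 > ρ²=36 → inactive
o2: d²=17 ≤ ρ²=36; F_rep = 32·(-1,-4)/17² = (-0.1107,-0.4429)
F = F_att + ΣF_rep = (0.8893,6.0571)
Δp = p'−p = (0.1112,0.7571); α = Δx/Fx = (257/2312) / (257/289) = 1/8
check: Δy/Fy = (3501/4624) / (3501/578) = 1/8 ✓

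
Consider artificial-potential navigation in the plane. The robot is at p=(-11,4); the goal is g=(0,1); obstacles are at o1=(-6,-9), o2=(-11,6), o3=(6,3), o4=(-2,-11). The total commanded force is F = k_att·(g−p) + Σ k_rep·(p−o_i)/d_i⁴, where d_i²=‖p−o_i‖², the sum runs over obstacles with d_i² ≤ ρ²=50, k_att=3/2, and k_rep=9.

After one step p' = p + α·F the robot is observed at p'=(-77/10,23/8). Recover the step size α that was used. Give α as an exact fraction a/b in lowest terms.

α = 1/5

F_att = 3/2·(g−p) = 3/2·(11,-3) = (16.5000,-4.5000)
o1: d²=194 > ρ²=50 → inactive
o2: d²=4 ≤ ρ²=50; F_rep = 9·(0,-2)/4² = (0.0000,-1.1250)
o3: d²=290 > ρ²=50 → inactive
o4: d²=306 > ρ²=50 → inactive
F = F_att + ΣF_rep = (16.5000,-5.6250)
Δp = p'−p = (3.3000,-1.1250); α = Δx/Fx = (33/10) / (33/2) = 1/5
check: Δy/Fy = (-9/8) / (-45/8) = 1/5 ✓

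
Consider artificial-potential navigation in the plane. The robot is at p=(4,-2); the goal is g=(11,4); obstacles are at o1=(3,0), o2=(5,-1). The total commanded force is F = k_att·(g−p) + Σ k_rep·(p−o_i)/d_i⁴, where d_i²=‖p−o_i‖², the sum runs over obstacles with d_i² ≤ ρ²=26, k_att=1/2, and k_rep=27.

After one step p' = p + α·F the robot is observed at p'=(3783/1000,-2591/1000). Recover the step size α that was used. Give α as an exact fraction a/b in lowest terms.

α = 1/10

F_att = 1/2·(g−p) = 1/2·(7,6) = (3.5000,3.0000)
o1: d²=5 ≤ ρ²=26; F_rep = 27·(1,-2)/5² = (1.0800,-2.1600)
o2: d²=2 ≤ ρ²=26; F_rep = 27·(-1,-1)/2² = (-6.7500,-6.7500)
F = F_att + ΣF_rep = (-2.1700,-5.9100)
Δp = p'−p = (-0.2170,-0.5910); α = Δx/Fx = (-217/1000) / (-217/100) = 1/10
check: Δy/Fy = (-591/1000) / (-591/100) = 1/10 ✓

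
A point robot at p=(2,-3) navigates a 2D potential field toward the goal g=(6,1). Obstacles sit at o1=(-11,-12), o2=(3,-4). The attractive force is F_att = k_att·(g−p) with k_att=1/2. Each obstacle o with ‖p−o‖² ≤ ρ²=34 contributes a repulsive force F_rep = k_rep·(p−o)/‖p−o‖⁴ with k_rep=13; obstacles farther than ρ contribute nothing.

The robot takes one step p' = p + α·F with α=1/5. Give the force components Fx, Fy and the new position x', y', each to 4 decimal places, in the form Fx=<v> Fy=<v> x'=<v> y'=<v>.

Fx=-1.2500 Fy=5.2500 x'=1.7500 y'=-1.9500

F_att = 1/2·(g−p) = 1/2·(4,4) = (2.0000,2.0000)
o1: d²=250 > ρ²=34 → inactive
o2: d²=2 ≤ ρ²=34; F_rep = 13·(-1,1)/2² = (-3.2500,3.2500)
F = F_att + ΣF_rep = (-1.2500,5.2500)
p' = p + 1/5·F = (1.7500,-1.9500)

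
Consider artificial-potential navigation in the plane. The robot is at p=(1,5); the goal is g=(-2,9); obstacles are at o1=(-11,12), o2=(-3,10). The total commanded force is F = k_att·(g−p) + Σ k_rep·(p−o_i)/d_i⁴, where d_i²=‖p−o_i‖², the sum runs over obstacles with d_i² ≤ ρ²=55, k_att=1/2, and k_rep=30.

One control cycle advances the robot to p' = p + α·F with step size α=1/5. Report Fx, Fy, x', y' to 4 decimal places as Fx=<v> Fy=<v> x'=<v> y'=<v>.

F_att = 1/2·(g−p) = 1/2·(-3,4) = (-1.5000,2.0000)
o1: d²=193 > ρ²=55 → inactive
o2: d²=41 ≤ ρ²=55; F_rep = 30·(4,-5)/41² = (0.0714,-0.0892)
F = F_att + ΣF_rep = (-1.4286,1.9108)
p' = p + 1/5·F = (0.7143,5.3822)

Fx=-1.4286 Fy=1.9108 x'=0.7143 y'=5.3822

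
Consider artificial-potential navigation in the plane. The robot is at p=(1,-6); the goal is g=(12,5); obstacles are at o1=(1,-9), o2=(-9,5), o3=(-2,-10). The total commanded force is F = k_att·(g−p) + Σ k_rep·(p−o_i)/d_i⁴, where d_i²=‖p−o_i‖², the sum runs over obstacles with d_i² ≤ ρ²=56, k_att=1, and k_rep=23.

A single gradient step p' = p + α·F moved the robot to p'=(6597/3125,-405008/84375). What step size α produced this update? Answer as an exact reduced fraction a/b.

α = 1/10

F_att = 1·(g−p) = 1·(11,11) = (11.0000,11.0000)
o1: d²=9 ≤ ρ²=56; F_rep = 23·(0,3)/9² = (0.0000,0.8519)
o2: d²=221 > ρ²=56 → inactive
o3: d²=25 ≤ ρ²=56; F_rep = 23·(3,4)/25² = (0.1104,0.1472)
F = F_att + ΣF_rep = (11.1104,11.9991)
Δp = p'−p = (1.1110,1.1999); α = Δx/Fx = (3472/3125) / (6944/625) = 1/10
check: Δy/Fy = (101242/84375) / (202484/16875) = 1/10 ✓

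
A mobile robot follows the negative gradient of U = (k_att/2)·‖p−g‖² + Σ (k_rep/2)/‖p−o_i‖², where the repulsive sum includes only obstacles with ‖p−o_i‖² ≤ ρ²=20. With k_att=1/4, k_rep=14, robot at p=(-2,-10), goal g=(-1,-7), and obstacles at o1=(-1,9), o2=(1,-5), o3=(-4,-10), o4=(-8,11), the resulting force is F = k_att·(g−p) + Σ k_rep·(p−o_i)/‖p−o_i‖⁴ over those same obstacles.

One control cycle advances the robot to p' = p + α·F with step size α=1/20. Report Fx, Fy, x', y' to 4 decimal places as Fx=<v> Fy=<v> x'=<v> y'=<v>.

Fx=2.0000 Fy=0.7500 x'=-1.9000 y'=-9.9625

F_att = 1/4·(g−p) = 1/4·(1,3) = (0.2500,0.7500)
o1: d²=362 > ρ²=20 → inactive
o2: d²=34 > ρ²=20 → inactive
o3: d²=4 ≤ ρ²=20; F_rep = 14·(2,0)/4² = (1.7500,0.0000)
o4: d²=477 > ρ²=20 → inactive
F = F_att + ΣF_rep = (2.0000,0.7500)
p' = p + 1/20·F = (-1.9000,-9.9625)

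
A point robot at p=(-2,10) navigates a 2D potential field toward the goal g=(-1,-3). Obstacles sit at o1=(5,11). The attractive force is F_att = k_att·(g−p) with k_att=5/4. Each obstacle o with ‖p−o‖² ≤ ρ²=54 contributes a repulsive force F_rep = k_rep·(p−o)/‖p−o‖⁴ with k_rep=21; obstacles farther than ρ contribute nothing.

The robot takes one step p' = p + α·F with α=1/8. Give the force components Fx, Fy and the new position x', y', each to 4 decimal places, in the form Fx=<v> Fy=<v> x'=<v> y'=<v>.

F_att = 5/4·(g−p) = 5/4·(1,-13) = (1.2500,-16.2500)
o1: d²=50 ≤ ρ²=54; F_rep = 21·(-7,-1)/50² = (-0.0588,-0.0084)
F = F_att + ΣF_rep = (1.1912,-16.2584)
p' = p + 1/8·F = (-1.8511,7.9677)

Fx=1.1912 Fy=-16.2584 x'=-1.8511 y'=7.9677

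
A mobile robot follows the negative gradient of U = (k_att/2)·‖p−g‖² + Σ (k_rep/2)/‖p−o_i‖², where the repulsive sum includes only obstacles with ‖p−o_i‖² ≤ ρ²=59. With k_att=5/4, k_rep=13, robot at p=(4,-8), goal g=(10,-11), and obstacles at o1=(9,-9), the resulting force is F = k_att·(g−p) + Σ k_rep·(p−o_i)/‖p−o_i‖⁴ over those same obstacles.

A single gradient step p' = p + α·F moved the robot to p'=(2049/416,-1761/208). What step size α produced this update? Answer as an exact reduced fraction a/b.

F_att = 5/4·(g−p) = 5/4·(6,-3) = (7.5000,-3.7500)
o1: d²=26 ≤ ρ²=59; F_rep = 13·(-5,1)/26² = (-0.0962,0.0192)
F = F_att + ΣF_rep = (7.4038,-3.7308)
Δp = p'−p = (0.9255,-0.4663); α = Δx/Fx = (385/416) / (385/52) = 1/8
check: Δy/Fy = (-97/208) / (-97/26) = 1/8 ✓

α = 1/8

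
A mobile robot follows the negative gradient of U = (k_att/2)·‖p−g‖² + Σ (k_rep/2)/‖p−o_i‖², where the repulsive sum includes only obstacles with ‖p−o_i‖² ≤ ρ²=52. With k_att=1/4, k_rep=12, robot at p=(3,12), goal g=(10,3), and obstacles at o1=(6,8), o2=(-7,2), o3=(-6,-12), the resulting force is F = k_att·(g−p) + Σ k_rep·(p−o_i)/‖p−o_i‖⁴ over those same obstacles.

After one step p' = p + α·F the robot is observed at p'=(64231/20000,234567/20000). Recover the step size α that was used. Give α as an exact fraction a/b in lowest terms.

F_att = 1/4·(g−p) = 1/4·(7,-9) = (1.7500,-2.2500)
o1: d²=25 ≤ ρ²=52; F_rep = 12·(-3,4)/25² = (-0.0576,0.0768)
o2: d²=200 > ρ²=52 → inactive
o3: d²=657 > ρ²=52 → inactive
F = F_att + ΣF_rep = (1.6924,-2.1732)
Δp = p'−p = (0.2115,-0.2717); α = Δx/Fx = (4231/20000) / (4231/2500) = 1/8
check: Δy/Fy = (-5433/20000) / (-5433/2500) = 1/8 ✓

α = 1/8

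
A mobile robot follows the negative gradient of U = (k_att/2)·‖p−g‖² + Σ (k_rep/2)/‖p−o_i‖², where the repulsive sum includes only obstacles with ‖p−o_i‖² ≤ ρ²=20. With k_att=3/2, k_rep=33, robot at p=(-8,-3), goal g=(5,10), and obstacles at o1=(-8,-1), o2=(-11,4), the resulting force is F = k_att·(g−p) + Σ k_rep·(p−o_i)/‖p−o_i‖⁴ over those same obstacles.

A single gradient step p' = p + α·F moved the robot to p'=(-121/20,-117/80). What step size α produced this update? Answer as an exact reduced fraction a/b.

α = 1/10

F_att = 3/2·(g−p) = 3/2·(13,13) = (19.5000,19.5000)
o1: d²=4 ≤ ρ²=20; F_rep = 33·(0,-2)/4² = (0.0000,-4.1250)
o2: d²=58 > ρ²=20 → inactive
F = F_att + ΣF_rep = (19.5000,15.3750)
Δp = p'−p = (1.9500,1.5375); α = Δx/Fx = (39/20) / (39/2) = 1/10
check: Δy/Fy = (123/80) / (123/8) = 1/10 ✓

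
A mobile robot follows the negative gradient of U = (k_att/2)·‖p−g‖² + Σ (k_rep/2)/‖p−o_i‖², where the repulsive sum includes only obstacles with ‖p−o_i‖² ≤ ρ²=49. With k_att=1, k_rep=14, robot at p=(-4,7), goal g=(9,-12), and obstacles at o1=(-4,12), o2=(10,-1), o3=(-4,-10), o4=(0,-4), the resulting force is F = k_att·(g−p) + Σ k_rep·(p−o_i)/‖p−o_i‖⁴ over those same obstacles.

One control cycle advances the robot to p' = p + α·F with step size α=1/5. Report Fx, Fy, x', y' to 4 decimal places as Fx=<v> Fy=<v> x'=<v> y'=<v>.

F_att = 1·(g−p) = 1·(13,-19) = (13.0000,-19.0000)
o1: d²=25 ≤ ρ²=49; F_rep = 14·(0,-5)/25² = (0.0000,-0.1120)
o2: d²=260 > ρ²=49 → inactive
o3: d²=289 > ρ²=49 → inactive
o4: d²=137 > ρ²=49 → inactive
F = F_att + ΣF_rep = (13.0000,-19.1120)
p' = p + 1/5·F = (-1.4000,3.1776)

Fx=13.0000 Fy=-19.1120 x'=-1.4000 y'=3.1776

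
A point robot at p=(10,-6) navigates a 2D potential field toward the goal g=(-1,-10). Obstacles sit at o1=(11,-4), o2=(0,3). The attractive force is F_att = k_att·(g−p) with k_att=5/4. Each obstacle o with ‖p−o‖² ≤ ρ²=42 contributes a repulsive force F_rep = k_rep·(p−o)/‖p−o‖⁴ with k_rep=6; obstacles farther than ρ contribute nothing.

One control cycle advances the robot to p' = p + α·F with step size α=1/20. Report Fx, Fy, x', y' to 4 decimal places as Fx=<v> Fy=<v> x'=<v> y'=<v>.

Fx=-13.9900 Fy=-5.4800 x'=9.3005 y'=-6.2740

F_att = 5/4·(g−p) = 5/4·(-11,-4) = (-13.7500,-5.0000)
o1: d²=5 ≤ ρ²=42; F_rep = 6·(-1,-2)/5² = (-0.2400,-0.4800)
o2: d²=181 > ρ²=42 → inactive
F = F_att + ΣF_rep = (-13.9900,-5.4800)
p' = p + 1/20·F = (9.3005,-6.2740)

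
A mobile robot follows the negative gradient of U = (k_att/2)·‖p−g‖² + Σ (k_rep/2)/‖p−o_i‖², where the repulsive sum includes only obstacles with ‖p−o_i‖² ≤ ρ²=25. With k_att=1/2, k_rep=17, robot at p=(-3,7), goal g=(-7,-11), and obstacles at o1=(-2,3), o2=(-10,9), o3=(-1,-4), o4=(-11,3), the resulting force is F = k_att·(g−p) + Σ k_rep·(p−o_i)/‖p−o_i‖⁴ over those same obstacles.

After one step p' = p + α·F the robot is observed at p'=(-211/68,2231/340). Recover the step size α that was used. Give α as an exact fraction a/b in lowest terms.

F_att = 1/2·(g−p) = 1/2·(-4,-18) = (-2.0000,-9.0000)
o1: d²=17 ≤ ρ²=25; F_rep = 17·(-1,4)/17² = (-0.0588,0.2353)
o2: d²=53 > ρ²=25 → inactive
o3: d²=125 > ρ²=25 → inactive
o4: d²=80 > ρ²=25 → inactive
F = F_att + ΣF_rep = (-2.0588,-8.7647)
Δp = p'−p = (-0.1029,-0.4382); α = Δx/Fx = (-7/68) / (-35/17) = 1/20
check: Δy/Fy = (-149/340) / (-149/17) = 1/20 ✓

α = 1/20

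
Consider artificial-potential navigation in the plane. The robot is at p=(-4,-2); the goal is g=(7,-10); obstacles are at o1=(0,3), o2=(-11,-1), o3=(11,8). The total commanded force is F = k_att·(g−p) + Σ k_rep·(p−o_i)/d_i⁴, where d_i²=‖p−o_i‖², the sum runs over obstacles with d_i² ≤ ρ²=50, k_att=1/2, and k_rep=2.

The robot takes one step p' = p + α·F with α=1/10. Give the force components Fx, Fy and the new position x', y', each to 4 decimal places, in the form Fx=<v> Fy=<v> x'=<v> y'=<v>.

Fx=5.5008 Fy=-4.0067 x'=-3.4499 y'=-2.4007

F_att = 1/2·(g−p) = 1/2·(11,-8) = (5.5000,-4.0000)
o1: d²=41 ≤ ρ²=50; F_rep = 2·(-4,-5)/41² = (-0.0048,-0.0059)
o2: d²=50 ≤ ρ²=50; F_rep = 2·(7,-1)/50² = (0.0056,-0.0008)
o3: d²=325 > ρ²=50 → inactive
F = F_att + ΣF_rep = (5.5008,-4.0067)
p' = p + 1/10·F = (-3.4499,-2.4007)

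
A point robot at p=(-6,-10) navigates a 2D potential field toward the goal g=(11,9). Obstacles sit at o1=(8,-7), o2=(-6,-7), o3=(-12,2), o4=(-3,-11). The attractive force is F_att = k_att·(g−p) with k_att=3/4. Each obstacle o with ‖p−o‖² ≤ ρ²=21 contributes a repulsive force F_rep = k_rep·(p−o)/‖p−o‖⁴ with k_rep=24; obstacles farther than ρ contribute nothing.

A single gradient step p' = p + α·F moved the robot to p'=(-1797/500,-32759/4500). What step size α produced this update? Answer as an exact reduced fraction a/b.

F_att = 3/4·(g−p) = 3/4·(17,19) = (12.7500,14.2500)
o1: d²=205 > ρ²=21 → inactive
o2: d²=9 ≤ ρ²=21; F_rep = 24·(0,-3)/9² = (0.0000,-0.8889)
o3: d²=180 > ρ²=21 → inactive
o4: d²=10 ≤ ρ²=21; F_rep = 24·(-3,1)/10² = (-0.7200,0.2400)
F = F_att + ΣF_rep = (12.0300,13.6011)
Δp = p'−p = (2.4060,2.7202); α = Δx/Fx = (1203/500) / (1203/100) = 1/5
check: Δy/Fy = (12241/4500) / (12241/900) = 1/5 ✓

α = 1/5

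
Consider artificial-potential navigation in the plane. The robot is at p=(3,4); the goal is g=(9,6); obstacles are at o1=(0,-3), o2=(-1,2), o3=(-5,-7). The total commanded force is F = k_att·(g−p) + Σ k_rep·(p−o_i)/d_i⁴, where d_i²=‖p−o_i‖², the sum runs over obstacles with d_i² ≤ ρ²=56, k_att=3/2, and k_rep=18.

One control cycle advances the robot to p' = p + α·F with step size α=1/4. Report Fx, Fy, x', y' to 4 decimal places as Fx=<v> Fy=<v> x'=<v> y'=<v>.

F_att = 3/2·(g−p) = 3/2·(6,2) = (9.0000,3.0000)
o1: d²=58 > ρ²=56 → inactive
o2: d²=20 ≤ ρ²=56; F_rep = 18·(4,2)/20² = (0.1800,0.0900)
o3: d²=185 > ρ²=56 → inactive
F = F_att + ΣF_rep = (9.1800,3.0900)
p' = p + 1/4·F = (5.2950,4.7725)

Fx=9.1800 Fy=3.0900 x'=5.2950 y'=4.7725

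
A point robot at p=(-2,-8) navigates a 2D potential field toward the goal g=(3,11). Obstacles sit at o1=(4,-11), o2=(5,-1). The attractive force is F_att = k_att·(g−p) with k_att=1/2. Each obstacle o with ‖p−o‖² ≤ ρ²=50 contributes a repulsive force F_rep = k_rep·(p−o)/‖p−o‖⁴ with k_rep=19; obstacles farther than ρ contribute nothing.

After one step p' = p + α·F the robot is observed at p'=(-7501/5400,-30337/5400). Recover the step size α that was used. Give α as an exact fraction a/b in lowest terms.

α = 1/4

F_att = 1/2·(g−p) = 1/2·(5,19) = (2.5000,9.5000)
o1: d²=45 ≤ ρ²=50; F_rep = 19·(-6,3)/45² = (-0.0563,0.0281)
o2: d²=98 > ρ²=50 → inactive
F = F_att + ΣF_rep = (2.4437,9.5281)
Δp = p'−p = (0.6109,2.3820); α = Δx/Fx = (3299/5400) / (3299/1350) = 1/4
check: Δy/Fy = (12863/5400) / (12863/1350) = 1/4 ✓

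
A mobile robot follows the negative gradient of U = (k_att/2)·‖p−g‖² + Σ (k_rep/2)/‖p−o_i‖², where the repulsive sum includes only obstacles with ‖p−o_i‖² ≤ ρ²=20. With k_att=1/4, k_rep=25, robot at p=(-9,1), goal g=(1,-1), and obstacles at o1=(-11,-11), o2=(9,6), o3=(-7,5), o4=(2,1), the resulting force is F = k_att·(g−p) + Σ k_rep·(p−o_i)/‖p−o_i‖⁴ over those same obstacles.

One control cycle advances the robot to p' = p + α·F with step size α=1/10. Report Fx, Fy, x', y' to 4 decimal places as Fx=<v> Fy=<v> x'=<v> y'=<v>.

Fx=2.3750 Fy=-0.7500 x'=-8.7625 y'=0.9250

F_att = 1/4·(g−p) = 1/4·(10,-2) = (2.5000,-0.5000)
o1: d²=148 > ρ²=20 → inactive
o2: d²=349 > ρ²=20 → inactive
o3: d²=20 ≤ ρ²=20; F_rep = 25·(-2,-4)/20² = (-0.1250,-0.2500)
o4: d²=121 > ρ²=20 → inactive
F = F_att + ΣF_rep = (2.3750,-0.7500)
p' = p + 1/10·F = (-8.7625,0.9250)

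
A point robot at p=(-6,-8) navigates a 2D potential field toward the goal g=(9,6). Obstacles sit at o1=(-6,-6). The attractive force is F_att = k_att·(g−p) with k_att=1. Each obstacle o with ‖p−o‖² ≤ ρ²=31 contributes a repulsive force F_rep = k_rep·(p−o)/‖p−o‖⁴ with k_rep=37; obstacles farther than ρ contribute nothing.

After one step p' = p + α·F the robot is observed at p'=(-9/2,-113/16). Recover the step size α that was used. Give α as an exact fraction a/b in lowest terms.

α = 1/10

F_att = 1·(g−p) = 1·(15,14) = (15.0000,14.0000)
o1: d²=4 ≤ ρ²=31; F_rep = 37·(0,-2)/4² = (0.0000,-4.6250)
F = F_att + ΣF_rep = (15.0000,9.3750)
Δp = p'−p = (1.5000,0.9375); α = Δx/Fx = (3/2) / (15) = 1/10
check: Δy/Fy = (15/16) / (75/8) = 1/10 ✓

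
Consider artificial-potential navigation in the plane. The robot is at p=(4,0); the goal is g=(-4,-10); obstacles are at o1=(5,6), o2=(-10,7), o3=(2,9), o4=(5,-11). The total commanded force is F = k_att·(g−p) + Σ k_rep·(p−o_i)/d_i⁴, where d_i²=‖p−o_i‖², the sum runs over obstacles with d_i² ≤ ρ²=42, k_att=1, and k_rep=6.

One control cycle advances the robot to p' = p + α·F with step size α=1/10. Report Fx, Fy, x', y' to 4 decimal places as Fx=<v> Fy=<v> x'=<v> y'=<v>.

F_att = 1·(g−p) = 1·(-8,-10) = (-8.0000,-10.0000)
o1: d²=37 ≤ ρ²=42; F_rep = 6·(-1,-6)/37² = (-0.0044,-0.0263)
o2: d²=245 > ρ²=42 → inactive
o3: d²=85 > ρ²=42 → inactive
o4: d²=122 > ρ²=42 → inactive
F = F_att + ΣF_rep = (-8.0044,-10.0263)
p' = p + 1/10·F = (3.1996,-1.0026)

Fx=-8.0044 Fy=-10.0263 x'=3.1996 y'=-1.0026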